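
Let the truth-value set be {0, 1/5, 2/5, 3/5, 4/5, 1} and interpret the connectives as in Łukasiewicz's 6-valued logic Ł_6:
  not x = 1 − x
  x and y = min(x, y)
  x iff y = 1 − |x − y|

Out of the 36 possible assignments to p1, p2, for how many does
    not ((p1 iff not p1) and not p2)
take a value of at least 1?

value 1: 16 assignments (counts)
value 4/5: 4 assignments
value 3/5: 10 assignments
value 2/5: 2 assignments
value 1/5: 4 assignments
So 16 of the 36 assignments meet the threshold.

16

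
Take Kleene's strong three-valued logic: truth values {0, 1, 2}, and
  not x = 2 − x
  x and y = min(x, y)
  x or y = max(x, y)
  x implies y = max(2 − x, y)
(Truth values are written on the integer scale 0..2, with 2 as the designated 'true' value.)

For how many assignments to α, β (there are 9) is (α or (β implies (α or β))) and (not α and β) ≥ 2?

α = 0, β = 0 ↦ 0  <
α = 0, β = 1 ↦ 1  <
α = 0, β = 2 ↦ 2  ≥
α = 1, β = 0 ↦ 0  <
α = 1, β = 1 ↦ 1  <
α = 1, β = 2 ↦ 1  <
α = 2, β = 0 ↦ 0  <
α = 2, β = 1 ↦ 0  <
α = 2, β = 2 ↦ 0  <
So 1 of the 9 assignments meets the threshold.

1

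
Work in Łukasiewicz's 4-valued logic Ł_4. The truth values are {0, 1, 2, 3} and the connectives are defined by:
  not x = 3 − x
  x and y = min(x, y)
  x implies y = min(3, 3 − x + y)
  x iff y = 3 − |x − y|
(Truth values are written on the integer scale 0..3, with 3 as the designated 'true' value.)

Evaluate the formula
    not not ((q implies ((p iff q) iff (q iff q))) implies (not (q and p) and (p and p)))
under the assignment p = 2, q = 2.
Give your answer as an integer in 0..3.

1

p iff q = 2 iff 2 = 3
q iff q = 2 iff 2 = 3
(p iff q) iff (q iff q) = 3 iff 3 = 3
q implies ((p iff q) iff (q iff q)) = 2 implies 3 = 3
q and p = 2 and 2 = 2
not (q and p) = not 2 = 1
p and p = 2 and 2 = 2
not (q and p) and (p and p) = 1 and 2 = 1
(q implies ((p iff q) iff (q iff q))) implies (not (q and p) and (p and p)) = 3 implies 1 = 1
not ((q implies ((p iff q) iff (q iff q))) implies (not (q and p) and (p and p))) = not 1 = 2
not not ((q implies ((p iff q) iff (q iff q))) implies (not (q and p) and (p and p))) = not 2 = 1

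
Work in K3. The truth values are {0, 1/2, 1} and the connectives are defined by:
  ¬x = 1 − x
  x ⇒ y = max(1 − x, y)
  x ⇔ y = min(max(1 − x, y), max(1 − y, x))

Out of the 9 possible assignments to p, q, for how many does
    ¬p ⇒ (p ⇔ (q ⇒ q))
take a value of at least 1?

3

p = 0, q = 0 ↦ 0  <
p = 0, q = 1/2 ↦ 1/2  <
p = 0, q = 1 ↦ 0  <
p = 1/2, q = 0 ↦ 1/2  <
p = 1/2, q = 1/2 ↦ 1/2  <
p = 1/2, q = 1 ↦ 1/2  <
p = 1, q = 0 ↦ 1  ≥
p = 1, q = 1/2 ↦ 1  ≥
p = 1, q = 1 ↦ 1  ≥
So 3 of the 9 assignments meet the threshold.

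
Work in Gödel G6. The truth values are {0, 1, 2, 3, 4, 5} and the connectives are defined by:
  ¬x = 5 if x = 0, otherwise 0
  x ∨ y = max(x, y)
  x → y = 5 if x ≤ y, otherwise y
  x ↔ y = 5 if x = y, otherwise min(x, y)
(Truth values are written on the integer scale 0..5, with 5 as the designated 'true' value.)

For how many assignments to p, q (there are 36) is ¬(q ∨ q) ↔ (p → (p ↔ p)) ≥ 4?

6

value 5: 6 assignments (counts)
value 0: 30 assignments
So 6 of the 36 assignments meet the threshold.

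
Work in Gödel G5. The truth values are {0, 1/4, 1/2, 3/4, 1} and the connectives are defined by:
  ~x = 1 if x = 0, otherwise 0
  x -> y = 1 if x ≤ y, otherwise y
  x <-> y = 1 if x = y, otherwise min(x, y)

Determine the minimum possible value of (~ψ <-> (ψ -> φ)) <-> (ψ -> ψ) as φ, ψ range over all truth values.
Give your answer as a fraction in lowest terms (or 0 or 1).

Take φ = 1/4, ψ = 1/4:
~ψ = ~1/4 = 0
ψ -> φ = 1/4 -> 1/4 = 1
~ψ <-> (ψ -> φ) = 0 <-> 1 = 0
ψ -> ψ = 1/4 -> 1/4 = 1
(~ψ <-> (ψ -> φ)) <-> (ψ -> ψ) = 0 <-> 1 = 0
No assignment yields a value below 0, so this is the minimum.

0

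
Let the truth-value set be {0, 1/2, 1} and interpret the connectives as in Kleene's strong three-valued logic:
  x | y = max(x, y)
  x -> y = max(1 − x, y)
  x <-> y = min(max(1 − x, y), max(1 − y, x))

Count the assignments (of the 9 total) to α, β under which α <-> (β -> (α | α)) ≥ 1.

α = 0, β = 0 ↦ 0  <
α = 0, β = 1/2 ↦ 1/2  <
α = 0, β = 1 ↦ 1  ≥
α = 1/2, β = 0 ↦ 1/2  <
α = 1/2, β = 1/2 ↦ 1/2  <
α = 1/2, β = 1 ↦ 1/2  <
α = 1, β = 0 ↦ 1  ≥
α = 1, β = 1/2 ↦ 1  ≥
α = 1, β = 1 ↦ 1  ≥
So 4 of the 9 assignments meet the threshold.

4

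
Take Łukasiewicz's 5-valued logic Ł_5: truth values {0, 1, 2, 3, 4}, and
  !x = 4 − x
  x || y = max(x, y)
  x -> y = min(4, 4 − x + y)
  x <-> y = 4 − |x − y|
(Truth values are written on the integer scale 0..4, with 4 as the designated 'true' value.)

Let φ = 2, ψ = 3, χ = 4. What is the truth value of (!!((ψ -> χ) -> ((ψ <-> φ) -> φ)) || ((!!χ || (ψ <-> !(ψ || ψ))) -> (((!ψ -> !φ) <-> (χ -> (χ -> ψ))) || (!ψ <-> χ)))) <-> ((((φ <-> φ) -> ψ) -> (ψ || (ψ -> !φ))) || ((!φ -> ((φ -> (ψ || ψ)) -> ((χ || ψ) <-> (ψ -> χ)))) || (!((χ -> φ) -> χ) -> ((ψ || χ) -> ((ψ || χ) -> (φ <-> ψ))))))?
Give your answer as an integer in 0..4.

3

ψ -> χ = 3 -> 4 = 4
ψ <-> φ = 3 <-> 2 = 3
(ψ <-> φ) -> φ = 3 -> 2 = 3
(ψ -> χ) -> ((ψ <-> φ) -> φ) = 4 -> 3 = 3
!((ψ -> χ) -> ((ψ <-> φ) -> φ)) = !3 = 1
!!((ψ -> χ) -> ((ψ <-> φ) -> φ)) = !1 = 3
!χ = !4 = 0
!!χ = !0 = 4
ψ || ψ = 3 || 3 = 3
!(ψ || ψ) = !3 = 1
ψ <-> !(ψ || ψ) = 3 <-> 1 = 2
!!χ || (ψ <-> !(ψ || ψ)) = 4 || 2 = 4
!ψ = !3 = 1
!φ = !2 = 2
!ψ -> !φ = 1 -> 2 = 4
χ -> ψ = 4 -> 3 = 3
χ -> (χ -> ψ) = 4 -> 3 = 3
(!ψ -> !φ) <-> (χ -> (χ -> ψ)) = 4 <-> 3 = 3
!ψ = !3 = 1
!ψ <-> χ = 1 <-> 4 = 1
((!ψ -> !φ) <-> (χ -> (χ -> ψ))) || (!ψ <-> χ) = 3 || 1 = 3
(!!χ || (ψ <-> !(ψ || ψ))) -> (((!ψ -> !φ) <-> (χ -> (χ -> ψ))) || (!ψ <-> χ)) = 4 -> 3 = 3
!!((ψ -> χ) -> ((ψ <-> φ) -> φ)) || ((!!χ || (ψ <-> !(ψ || ψ))) -> (((!ψ -> !φ) <-> (χ -> (χ -> ψ))) || (!ψ <-> χ))) = 3 || 3 = 3
φ <-> φ = 2 <-> 2 = 4
(φ <-> φ) -> ψ = 4 -> 3 = 3
!φ = !2 = 2
ψ -> !φ = 3 -> 2 = 3
ψ || (ψ -> !φ) = 3 || 3 = 3
((φ <-> φ) -> ψ) -> (ψ || (ψ -> !φ)) = 3 -> 3 = 4
!φ = !2 = 2
ψ || ψ = 3 || 3 = 3
φ -> (ψ || ψ) = 2 -> 3 = 4
χ || ψ = 4 || 3 = 4
ψ -> χ = 3 -> 4 = 4
(χ || ψ) <-> (ψ -> χ) = 4 <-> 4 = 4
(φ -> (ψ || ψ)) -> ((χ || ψ) <-> (ψ -> χ)) = 4 -> 4 = 4
!φ -> ((φ -> (ψ || ψ)) -> ((χ || ψ) <-> (ψ -> χ))) = 2 -> 4 = 4
χ -> φ = 4 -> 2 = 2
(χ -> φ) -> χ = 2 -> 4 = 4
!((χ -> φ) -> χ) = !4 = 0
ψ || χ = 3 || 4 = 4
ψ || χ = 3 || 4 = 4
φ <-> ψ = 2 <-> 3 = 3
(ψ || χ) -> (φ <-> ψ) = 4 -> 3 = 3
(ψ || χ) -> ((ψ || χ) -> (φ <-> ψ)) = 4 -> 3 = 3
!((χ -> φ) -> χ) -> ((ψ || χ) -> ((ψ || χ) -> (φ <-> ψ))) = 0 -> 3 = 4
(!φ -> ((φ -> (ψ || ψ)) -> ((χ || ψ) <-> (ψ -> χ)))) || (!((χ -> φ) -> χ) -> ((ψ || χ) -> ((ψ || χ) -> (φ <-> ψ)))) = 4 || 4 = 4
(((φ <-> φ) -> ψ) -> (ψ || (ψ -> !φ))) || ((!φ -> ((φ -> (ψ || ψ)) -> ((χ || ψ) <-> (ψ -> χ)))) || (!((χ -> φ) -> χ) -> ((ψ || χ) -> ((ψ || χ) -> (φ <-> ψ))))) = 4 || 4 = 4
(!!((ψ -> χ) -> ((ψ <-> φ) -> φ)) || ((!!χ || (ψ <-> !(ψ || ψ))) -> (((!ψ -> !φ) <-> (χ -> (χ -> ψ))) || (!ψ <-> χ)))) <-> ((((φ <-> φ) -> ψ) -> (ψ || (ψ -> !φ))) || ((!φ -> ((φ -> (ψ || ψ)) -> ((χ || ψ) <-> (ψ -> χ)))) || (!((χ -> φ) -> χ) -> ((ψ || χ) -> ((ψ || χ) -> (φ <-> ψ)))))) = 3 <-> 4 = 3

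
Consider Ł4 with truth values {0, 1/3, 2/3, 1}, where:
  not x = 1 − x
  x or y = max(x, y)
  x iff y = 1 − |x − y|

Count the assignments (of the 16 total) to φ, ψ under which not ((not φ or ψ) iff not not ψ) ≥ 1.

1

φ = 0, ψ = 0 ↦ 1  ≥
φ = 0, ψ = 1/3 ↦ 2/3  <
φ = 0, ψ = 2/3 ↦ 1/3  <
φ = 0, ψ = 1 ↦ 0  <
φ = 1/3, ψ = 0 ↦ 2/3  <
φ = 1/3, ψ = 1/3 ↦ 1/3  <
φ = 1/3, ψ = 2/3 ↦ 0  <
φ = 1/3, ψ = 1 ↦ 0  <
φ = 2/3, ψ = 0 ↦ 1/3  <
φ = 2/3, ψ = 1/3 ↦ 0  <
φ = 2/3, ψ = 2/3 ↦ 0  <
φ = 2/3, ψ = 1 ↦ 0  <
φ = 1, ψ = 0 ↦ 0  <
φ = 1, ψ = 1/3 ↦ 0  <
φ = 1, ψ = 2/3 ↦ 0  <
φ = 1, ψ = 1 ↦ 0  <
So 1 of the 16 assignments meets the threshold.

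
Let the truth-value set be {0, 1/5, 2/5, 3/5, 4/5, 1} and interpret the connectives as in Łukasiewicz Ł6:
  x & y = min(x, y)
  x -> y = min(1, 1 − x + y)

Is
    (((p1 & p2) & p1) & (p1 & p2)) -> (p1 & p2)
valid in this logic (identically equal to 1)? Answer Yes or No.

Yes

At p1 = 3/5, p2 = 3/5, for instance:
p1 & p2 = 3/5 & 3/5 = 3/5
(p1 & p2) & p1 = 3/5 & 3/5 = 3/5
p1 & p2 = 3/5 & 3/5 = 3/5
((p1 & p2) & p1) & (p1 & p2) = 3/5 & 3/5 = 3/5
(((p1 & p2) & p1) & (p1 & p2)) -> (p1 & p2) = 3/5 -> 3/5 = 1
and checking the remaining 35 assignments likewise gives ≥ 1 in every case.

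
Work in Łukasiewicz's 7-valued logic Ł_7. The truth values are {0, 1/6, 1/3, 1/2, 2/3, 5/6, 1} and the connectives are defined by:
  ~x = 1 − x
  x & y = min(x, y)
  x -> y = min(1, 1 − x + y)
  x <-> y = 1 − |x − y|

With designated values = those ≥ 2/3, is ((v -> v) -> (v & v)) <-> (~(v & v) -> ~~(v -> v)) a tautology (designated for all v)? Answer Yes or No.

No

Counterexample: take v = 0.
v -> v = 0 -> 0 = 1
v & v = 0 & 0 = 0
(v -> v) -> (v & v) = 1 -> 0 = 0
v & v = 0 & 0 = 0
~(v & v) = ~0 = 1
v -> v = 0 -> 0 = 1
~(v -> v) = ~1 = 0
~~(v -> v) = ~0 = 1
~(v & v) -> ~~(v -> v) = 1 -> 1 = 1
((v -> v) -> (v & v)) <-> (~(v & v) -> ~~(v -> v)) = 0 <-> 1 = 0
This gives 0, which is below 2/3.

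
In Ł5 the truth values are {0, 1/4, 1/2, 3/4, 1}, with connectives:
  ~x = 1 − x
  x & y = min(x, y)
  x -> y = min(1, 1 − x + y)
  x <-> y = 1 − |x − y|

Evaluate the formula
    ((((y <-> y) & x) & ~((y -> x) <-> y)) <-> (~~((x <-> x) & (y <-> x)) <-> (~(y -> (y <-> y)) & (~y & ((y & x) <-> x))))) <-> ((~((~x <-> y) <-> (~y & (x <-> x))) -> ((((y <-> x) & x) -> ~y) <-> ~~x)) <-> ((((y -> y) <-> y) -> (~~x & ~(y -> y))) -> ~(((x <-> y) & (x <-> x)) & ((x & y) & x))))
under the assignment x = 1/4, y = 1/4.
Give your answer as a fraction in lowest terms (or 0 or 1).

y <-> y = 1/4 <-> 1/4 = 1
(y <-> y) & x = 1 & 1/4 = 1/4
y -> x = 1/4 -> 1/4 = 1
(y -> x) <-> y = 1 <-> 1/4 = 1/4
~((y -> x) <-> y) = ~1/4 = 3/4
((y <-> y) & x) & ~((y -> x) <-> y) = 1/4 & 3/4 = 1/4
x <-> x = 1/4 <-> 1/4 = 1
y <-> x = 1/4 <-> 1/4 = 1
(x <-> x) & (y <-> x) = 1 & 1 = 1
~((x <-> x) & (y <-> x)) = ~1 = 0
~~((x <-> x) & (y <-> x)) = ~0 = 1
y <-> y = 1/4 <-> 1/4 = 1
y -> (y <-> y) = 1/4 -> 1 = 1
~(y -> (y <-> y)) = ~1 = 0
~y = ~1/4 = 3/4
y & x = 1/4 & 1/4 = 1/4
(y & x) <-> x = 1/4 <-> 1/4 = 1
~y & ((y & x) <-> x) = 3/4 & 1 = 3/4
~(y -> (y <-> y)) & (~y & ((y & x) <-> x)) = 0 & 3/4 = 0
~~((x <-> x) & (y <-> x)) <-> (~(y -> (y <-> y)) & (~y & ((y & x) <-> x))) = 1 <-> 0 = 0
(((y <-> y) & x) & ~((y -> x) <-> y)) <-> (~~((x <-> x) & (y <-> x)) <-> (~(y -> (y <-> y)) & (~y & ((y & x) <-> x)))) = 1/4 <-> 0 = 3/4
~x = ~1/4 = 3/4
~x <-> y = 3/4 <-> 1/4 = 1/2
~y = ~1/4 = 3/4
x <-> x = 1/4 <-> 1/4 = 1
~y & (x <-> x) = 3/4 & 1 = 3/4
(~x <-> y) <-> (~y & (x <-> x)) = 1/2 <-> 3/4 = 3/4
~((~x <-> y) <-> (~y & (x <-> x))) = ~3/4 = 1/4
y <-> x = 1/4 <-> 1/4 = 1
(y <-> x) & x = 1 & 1/4 = 1/4
~y = ~1/4 = 3/4
((y <-> x) & x) -> ~y = 1/4 -> 3/4 = 1
~x = ~1/4 = 3/4
~~x = ~3/4 = 1/4
(((y <-> x) & x) -> ~y) <-> ~~x = 1 <-> 1/4 = 1/4
~((~x <-> y) <-> (~y & (x <-> x))) -> ((((y <-> x) & x) -> ~y) <-> ~~x) = 1/4 -> 1/4 = 1
y -> y = 1/4 -> 1/4 = 1
(y -> y) <-> y = 1 <-> 1/4 = 1/4
~x = ~1/4 = 3/4
~~x = ~3/4 = 1/4
y -> y = 1/4 -> 1/4 = 1
~(y -> y) = ~1 = 0
~~x & ~(y -> y) = 1/4 & 0 = 0
((y -> y) <-> y) -> (~~x & ~(y -> y)) = 1/4 -> 0 = 3/4
x <-> y = 1/4 <-> 1/4 = 1
x <-> x = 1/4 <-> 1/4 = 1
(x <-> y) & (x <-> x) = 1 & 1 = 1
x & y = 1/4 & 1/4 = 1/4
(x & y) & x = 1/4 & 1/4 = 1/4
((x <-> y) & (x <-> x)) & ((x & y) & x) = 1 & 1/4 = 1/4
~(((x <-> y) & (x <-> x)) & ((x & y) & x)) = ~1/4 = 3/4
(((y -> y) <-> y) -> (~~x & ~(y -> y))) -> ~(((x <-> y) & (x <-> x)) & ((x & y) & x)) = 3/4 -> 3/4 = 1
(~((~x <-> y) <-> (~y & (x <-> x))) -> ((((y <-> x) & x) -> ~y) <-> ~~x)) <-> ((((y -> y) <-> y) -> (~~x & ~(y -> y))) -> ~(((x <-> y) & (x <-> x)) & ((x & y) & x))) = 1 <-> 1 = 1
((((y <-> y) & x) & ~((y -> x) <-> y)) <-> (~~((x <-> x) & (y <-> x)) <-> (~(y -> (y <-> y)) & (~y & ((y & x) <-> x))))) <-> ((~((~x <-> y) <-> (~y & (x <-> x))) -> ((((y <-> x) & x) -> ~y) <-> ~~x)) <-> ((((y -> y) <-> y) -> (~~x & ~(y -> y))) -> ~(((x <-> y) & (x <-> x)) & ((x & y) & x)))) = 3/4 <-> 1 = 3/4

3/4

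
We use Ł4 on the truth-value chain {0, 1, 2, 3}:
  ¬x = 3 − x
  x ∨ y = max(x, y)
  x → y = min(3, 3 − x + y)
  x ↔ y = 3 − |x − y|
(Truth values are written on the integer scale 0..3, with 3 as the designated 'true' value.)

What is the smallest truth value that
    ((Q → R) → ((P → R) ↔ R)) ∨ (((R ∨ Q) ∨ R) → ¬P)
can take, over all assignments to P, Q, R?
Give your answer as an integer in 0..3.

Take P = 2, Q = 0, R = 2:
Q → R = 0 → 2 = 3
P → R = 2 → 2 = 3
(P → R) ↔ R = 3 ↔ 2 = 2
(Q → R) → ((P → R) ↔ R) = 3 → 2 = 2
R ∨ Q = 2 ∨ 0 = 2
(R ∨ Q) ∨ R = 2 ∨ 2 = 2
¬P = ¬2 = 1
((R ∨ Q) ∨ R) → ¬P = 2 → 1 = 2
((Q → R) → ((P → R) ↔ R)) ∨ (((R ∨ Q) ∨ R) → ¬P) = 2 ∨ 2 = 2
No assignment yields a value below 2, so this is the minimum.

2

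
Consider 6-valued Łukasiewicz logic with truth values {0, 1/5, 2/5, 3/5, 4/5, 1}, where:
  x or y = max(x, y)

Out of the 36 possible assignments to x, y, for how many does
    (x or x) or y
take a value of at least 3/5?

27

value 1: 11 assignments (counts)
value 4/5: 9 assignments (counts)
value 3/5: 7 assignments (counts)
value 2/5: 5 assignments
value 1/5: 3 assignments
value 0: 1 assignment
So 27 of the 36 assignments meet the threshold.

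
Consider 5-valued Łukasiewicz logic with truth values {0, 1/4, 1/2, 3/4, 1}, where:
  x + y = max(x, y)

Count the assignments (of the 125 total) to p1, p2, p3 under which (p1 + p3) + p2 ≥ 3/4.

value 1: 61 assignments (counts)
value 3/4: 37 assignments (counts)
value 1/2: 19 assignments
value 1/4: 7 assignments
value 0: 1 assignment
So 98 of the 125 assignments meet the threshold.

98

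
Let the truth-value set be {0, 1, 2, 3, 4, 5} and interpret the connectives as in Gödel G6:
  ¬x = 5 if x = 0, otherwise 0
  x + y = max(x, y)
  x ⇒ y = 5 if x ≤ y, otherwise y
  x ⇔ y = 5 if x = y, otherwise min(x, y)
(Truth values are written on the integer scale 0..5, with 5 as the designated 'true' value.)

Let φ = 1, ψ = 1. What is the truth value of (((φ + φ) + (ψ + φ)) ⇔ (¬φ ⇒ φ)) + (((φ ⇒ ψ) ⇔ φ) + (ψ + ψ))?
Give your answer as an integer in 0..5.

φ + φ = 1 + 1 = 1
ψ + φ = 1 + 1 = 1
(φ + φ) + (ψ + φ) = 1 + 1 = 1
¬φ = ¬1 = 0
¬φ ⇒ φ = 0 ⇒ 1 = 5
((φ + φ) + (ψ + φ)) ⇔ (¬φ ⇒ φ) = 1 ⇔ 5 = 1
φ ⇒ ψ = 1 ⇒ 1 = 5
(φ ⇒ ψ) ⇔ φ = 5 ⇔ 1 = 1
ψ + ψ = 1 + 1 = 1
((φ ⇒ ψ) ⇔ φ) + (ψ + ψ) = 1 + 1 = 1
(((φ + φ) + (ψ + φ)) ⇔ (¬φ ⇒ φ)) + (((φ ⇒ ψ) ⇔ φ) + (ψ + ψ)) = 1 + 1 = 1

1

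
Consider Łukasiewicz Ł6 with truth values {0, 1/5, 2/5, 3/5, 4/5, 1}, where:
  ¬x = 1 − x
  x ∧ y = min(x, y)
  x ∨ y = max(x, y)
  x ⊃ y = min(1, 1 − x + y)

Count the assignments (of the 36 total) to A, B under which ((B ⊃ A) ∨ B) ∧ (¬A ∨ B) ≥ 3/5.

value 1: 7 assignments (counts)
value 4/5: 10 assignments (counts)
value 3/5: 10 assignments (counts)
value 2/5: 5 assignments
value 1/5: 3 assignments
value 0: 1 assignment
So 27 of the 36 assignments meet the threshold.

27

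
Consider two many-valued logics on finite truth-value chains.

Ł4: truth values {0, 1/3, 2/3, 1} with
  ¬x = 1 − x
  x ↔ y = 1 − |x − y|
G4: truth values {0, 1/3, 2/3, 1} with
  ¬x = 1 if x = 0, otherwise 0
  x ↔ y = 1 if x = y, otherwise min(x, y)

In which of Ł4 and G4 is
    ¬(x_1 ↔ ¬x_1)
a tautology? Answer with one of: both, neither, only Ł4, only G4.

only G4

In Ł4: at x_1 = 1/3 the value is 1/3 — not a tautology.
In G4: every assignment gives 1 — tautology.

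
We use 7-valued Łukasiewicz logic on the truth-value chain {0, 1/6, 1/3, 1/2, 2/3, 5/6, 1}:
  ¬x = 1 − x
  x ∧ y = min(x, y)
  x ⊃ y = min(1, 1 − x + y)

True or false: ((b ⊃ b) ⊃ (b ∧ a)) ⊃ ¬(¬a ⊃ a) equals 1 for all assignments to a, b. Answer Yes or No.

Counterexample: take a = 1/2, b = 1/6.
b ⊃ b = 1/6 ⊃ 1/6 = 1
b ∧ a = 1/6 ∧ 1/2 = 1/6
(b ⊃ b) ⊃ (b ∧ a) = 1 ⊃ 1/6 = 1/6
¬a = ¬1/2 = 1/2
¬a ⊃ a = 1/2 ⊃ 1/2 = 1
¬(¬a ⊃ a) = ¬1 = 0
((b ⊃ b) ⊃ (b ∧ a)) ⊃ ¬(¬a ⊃ a) = 1/6 ⊃ 0 = 5/6
This gives 5/6 ≠ 1.

No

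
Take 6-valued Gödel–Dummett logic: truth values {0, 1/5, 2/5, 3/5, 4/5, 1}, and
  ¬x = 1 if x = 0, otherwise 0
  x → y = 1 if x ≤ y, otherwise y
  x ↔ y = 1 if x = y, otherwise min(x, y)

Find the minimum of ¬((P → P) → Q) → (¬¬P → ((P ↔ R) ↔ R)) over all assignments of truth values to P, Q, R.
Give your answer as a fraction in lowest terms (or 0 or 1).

1/5

Take P = 1/5, Q = 0, R = 1/5:
P → P = 1/5 → 1/5 = 1
(P → P) → Q = 1 → 0 = 0
¬((P → P) → Q) = ¬0 = 1
¬P = ¬1/5 = 0
¬¬P = ¬0 = 1
P ↔ R = 1/5 ↔ 1/5 = 1
(P ↔ R) ↔ R = 1 ↔ 1/5 = 1/5
¬¬P → ((P ↔ R) ↔ R) = 1 → 1/5 = 1/5
¬((P → P) → Q) → (¬¬P → ((P ↔ R) ↔ R)) = 1 → 1/5 = 1/5
No assignment yields a value below 1/5, so this is the minimum.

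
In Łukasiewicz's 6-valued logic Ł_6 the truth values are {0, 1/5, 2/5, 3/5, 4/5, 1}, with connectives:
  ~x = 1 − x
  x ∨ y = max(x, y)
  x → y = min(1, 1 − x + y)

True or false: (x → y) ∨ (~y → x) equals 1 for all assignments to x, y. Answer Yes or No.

No

Counterexample: take x = 1/5, y = 0.
x → y = 1/5 → 0 = 4/5
~y = ~0 = 1
~y → x = 1 → 1/5 = 1/5
(x → y) ∨ (~y → x) = 4/5 ∨ 1/5 = 4/5
This gives 4/5 ≠ 1.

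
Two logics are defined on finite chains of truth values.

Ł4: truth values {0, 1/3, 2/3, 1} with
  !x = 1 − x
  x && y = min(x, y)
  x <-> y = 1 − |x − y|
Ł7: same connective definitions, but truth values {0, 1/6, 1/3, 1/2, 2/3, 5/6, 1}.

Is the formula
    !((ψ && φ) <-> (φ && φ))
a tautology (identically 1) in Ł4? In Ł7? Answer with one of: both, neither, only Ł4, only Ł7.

neither

In Ł4: at φ = 0, ψ = 0 the value is 0 — not a tautology.
In Ł7: at φ = 0, ψ = 0 the value is 0 — not a tautology.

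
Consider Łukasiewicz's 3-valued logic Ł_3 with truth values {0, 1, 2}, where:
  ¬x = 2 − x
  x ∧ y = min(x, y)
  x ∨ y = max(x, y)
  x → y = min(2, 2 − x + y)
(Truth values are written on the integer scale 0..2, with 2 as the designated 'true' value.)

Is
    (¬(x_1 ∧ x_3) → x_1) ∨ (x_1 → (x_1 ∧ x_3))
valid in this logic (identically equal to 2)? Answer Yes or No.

No

Counterexample: take x_1 = 1, x_3 = 0.
x_1 ∧ x_3 = 1 ∧ 0 = 0
¬(x_1 ∧ x_3) = ¬0 = 2
¬(x_1 ∧ x_3) → x_1 = 2 → 1 = 1
x_1 ∧ x_3 = 1 ∧ 0 = 0
x_1 → (x_1 ∧ x_3) = 1 → 0 = 1
(¬(x_1 ∧ x_3) → x_1) ∨ (x_1 → (x_1 ∧ x_3)) = 1 ∨ 1 = 1
This gives 1 ≠ 2.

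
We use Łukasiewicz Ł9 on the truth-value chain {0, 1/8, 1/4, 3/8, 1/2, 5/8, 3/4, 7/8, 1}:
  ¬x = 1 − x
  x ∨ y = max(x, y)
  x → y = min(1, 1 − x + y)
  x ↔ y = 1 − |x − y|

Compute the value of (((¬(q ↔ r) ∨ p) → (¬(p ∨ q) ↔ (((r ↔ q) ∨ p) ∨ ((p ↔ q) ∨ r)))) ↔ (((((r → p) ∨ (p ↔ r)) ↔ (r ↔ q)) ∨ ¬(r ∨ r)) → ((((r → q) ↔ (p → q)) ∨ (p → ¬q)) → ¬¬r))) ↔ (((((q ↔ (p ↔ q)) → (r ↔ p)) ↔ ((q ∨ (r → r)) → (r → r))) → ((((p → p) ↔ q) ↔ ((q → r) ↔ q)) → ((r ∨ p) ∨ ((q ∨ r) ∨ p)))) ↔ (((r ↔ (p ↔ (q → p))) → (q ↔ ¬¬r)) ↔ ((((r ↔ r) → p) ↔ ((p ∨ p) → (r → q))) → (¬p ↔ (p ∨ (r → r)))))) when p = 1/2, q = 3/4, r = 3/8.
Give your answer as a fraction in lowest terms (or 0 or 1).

3/4

q ↔ r = 3/4 ↔ 3/8 = 5/8
¬(q ↔ r) = ¬5/8 = 3/8
¬(q ↔ r) ∨ p = 3/8 ∨ 1/2 = 1/2
p ∨ q = 1/2 ∨ 3/4 = 3/4
¬(p ∨ q) = ¬3/4 = 1/4
r ↔ q = 3/8 ↔ 3/4 = 5/8
(r ↔ q) ∨ p = 5/8 ∨ 1/2 = 5/8
p ↔ q = 1/2 ↔ 3/4 = 3/4
(p ↔ q) ∨ r = 3/4 ∨ 3/8 = 3/4
((r ↔ q) ∨ p) ∨ ((p ↔ q) ∨ r) = 5/8 ∨ 3/4 = 3/4
¬(p ∨ q) ↔ (((r ↔ q) ∨ p) ∨ ((p ↔ q) ∨ r)) = 1/4 ↔ 3/4 = 1/2
(¬(q ↔ r) ∨ p) → (¬(p ∨ q) ↔ (((r ↔ q) ∨ p) ∨ ((p ↔ q) ∨ r))) = 1/2 → 1/2 = 1
r → p = 3/8 → 1/2 = 1
p ↔ r = 1/2 ↔ 3/8 = 7/8
(r → p) ∨ (p ↔ r) = 1 ∨ 7/8 = 1
r ↔ q = 3/8 ↔ 3/4 = 5/8
((r → p) ∨ (p ↔ r)) ↔ (r ↔ q) = 1 ↔ 5/8 = 5/8
r ∨ r = 3/8 ∨ 3/8 = 3/8
¬(r ∨ r) = ¬3/8 = 5/8
(((r → p) ∨ (p ↔ r)) ↔ (r ↔ q)) ∨ ¬(r ∨ r) = 5/8 ∨ 5/8 = 5/8
r → q = 3/8 → 3/4 = 1
p → q = 1/2 → 3/4 = 1
(r → q) ↔ (p → q) = 1 ↔ 1 = 1
¬q = ¬3/4 = 1/4
p → ¬q = 1/2 → 1/4 = 3/4
((r → q) ↔ (p → q)) ∨ (p → ¬q) = 1 ∨ 3/4 = 1
¬r = ¬3/8 = 5/8
¬¬r = ¬5/8 = 3/8
(((r → q) ↔ (p → q)) ∨ (p → ¬q)) → ¬¬r = 1 → 3/8 = 3/8
((((r → p) ∨ (p ↔ r)) ↔ (r ↔ q)) ∨ ¬(r ∨ r)) → ((((r → q) ↔ (p → q)) ∨ (p → ¬q)) → ¬¬r) = 5/8 → 3/8 = 3/4
((¬(q ↔ r) ∨ p) → (¬(p ∨ q) ↔ (((r ↔ q) ∨ p) ∨ ((p ↔ q) ∨ r)))) ↔ (((((r → p) ∨ (p ↔ r)) ↔ (r ↔ q)) ∨ ¬(r ∨ r)) → ((((r → q) ↔ (p → q)) ∨ (p → ¬q)) → ¬¬r)) = 1 ↔ 3/4 = 3/4
p ↔ q = 1/2 ↔ 3/4 = 3/4
q ↔ (p ↔ q) = 3/4 ↔ 3/4 = 1
r ↔ p = 3/8 ↔ 1/2 = 7/8
(q ↔ (p ↔ q)) → (r ↔ p) = 1 → 7/8 = 7/8
r → r = 3/8 → 3/8 = 1
q ∨ (r → r) = 3/4 ∨ 1 = 1
r → r = 3/8 → 3/8 = 1
(q ∨ (r → r)) → (r → r) = 1 → 1 = 1
((q ↔ (p ↔ q)) → (r ↔ p)) ↔ ((q ∨ (r → r)) → (r → r)) = 7/8 ↔ 1 = 7/8
p → p = 1/2 → 1/2 = 1
(p → p) ↔ q = 1 ↔ 3/4 = 3/4
q → r = 3/4 → 3/8 = 5/8
(q → r) ↔ q = 5/8 ↔ 3/4 = 7/8
((p → p) ↔ q) ↔ ((q → r) ↔ q) = 3/4 ↔ 7/8 = 7/8
r ∨ p = 3/8 ∨ 1/2 = 1/2
q ∨ r = 3/4 ∨ 3/8 = 3/4
(q ∨ r) ∨ p = 3/4 ∨ 1/2 = 3/4
(r ∨ p) ∨ ((q ∨ r) ∨ p) = 1/2 ∨ 3/4 = 3/4
(((p → p) ↔ q) ↔ ((q → r) ↔ q)) → ((r ∨ p) ∨ ((q ∨ r) ∨ p)) = 7/8 → 3/4 = 7/8
(((q ↔ (p ↔ q)) → (r ↔ p)) ↔ ((q ∨ (r → r)) → (r → r))) → ((((p → p) ↔ q) ↔ ((q → r) ↔ q)) → ((r ∨ p) ∨ ((q ∨ r) ∨ p))) = 7/8 → 7/8 = 1
q → p = 3/4 → 1/2 = 3/4
p ↔ (q → p) = 1/2 ↔ 3/4 = 3/4
r ↔ (p ↔ (q → p)) = 3/8 ↔ 3/4 = 5/8
¬r = ¬3/8 = 5/8
¬¬r = ¬5/8 = 3/8
q ↔ ¬¬r = 3/4 ↔ 3/8 = 5/8
(r ↔ (p ↔ (q → p))) → (q ↔ ¬¬r) = 5/8 → 5/8 = 1
r ↔ r = 3/8 ↔ 3/8 = 1
(r ↔ r) → p = 1 → 1/2 = 1/2
p ∨ p = 1/2 ∨ 1/2 = 1/2
r → q = 3/8 → 3/4 = 1
(p ∨ p) → (r → q) = 1/2 → 1 = 1
((r ↔ r) → p) ↔ ((p ∨ p) → (r → q)) = 1/2 ↔ 1 = 1/2
¬p = ¬1/2 = 1/2
r → r = 3/8 → 3/8 = 1
p ∨ (r → r) = 1/2 ∨ 1 = 1
¬p ↔ (p ∨ (r → r)) = 1/2 ↔ 1 = 1/2
(((r ↔ r) → p) ↔ ((p ∨ p) → (r → q))) → (¬p ↔ (p ∨ (r → r))) = 1/2 → 1/2 = 1
((r ↔ (p ↔ (q → p))) → (q ↔ ¬¬r)) ↔ ((((r ↔ r) → p) ↔ ((p ∨ p) → (r → q))) → (¬p ↔ (p ∨ (r → r)))) = 1 ↔ 1 = 1
((((q ↔ (p ↔ q)) → (r ↔ p)) ↔ ((q ∨ (r → r)) → (r → r))) → ((((p → p) ↔ q) ↔ ((q → r) ↔ q)) → ((r ∨ p) ∨ ((q ∨ r) ∨ p)))) ↔ (((r ↔ (p ↔ (q → p))) → (q ↔ ¬¬r)) ↔ ((((r ↔ r) → p) ↔ ((p ∨ p) → (r → q))) → (¬p ↔ (p ∨ (r → r))))) = 1 ↔ 1 = 1
(((¬(q ↔ r) ∨ p) → (¬(p ∨ q) ↔ (((r ↔ q) ∨ p) ∨ ((p ↔ q) ∨ r)))) ↔ (((((r → p) ∨ (p ↔ r)) ↔ (r ↔ q)) ∨ ¬(r ∨ r)) → ((((r → q) ↔ (p → q)) ∨ (p → ¬q)) → ¬¬r))) ↔ (((((q ↔ (p ↔ q)) → (r ↔ p)) ↔ ((q ∨ (r → r)) → (r → r))) → ((((p → p) ↔ q) ↔ ((q → r) ↔ q)) → ((r ∨ p) ∨ ((q ∨ r) ∨ p)))) ↔ (((r ↔ (p ↔ (q → p))) → (q ↔ ¬¬r)) ↔ ((((r ↔ r) → p) ↔ ((p ∨ p) → (r → q))) → (¬p ↔ (p ∨ (r → r)))))) = 3/4 ↔ 1 = 3/4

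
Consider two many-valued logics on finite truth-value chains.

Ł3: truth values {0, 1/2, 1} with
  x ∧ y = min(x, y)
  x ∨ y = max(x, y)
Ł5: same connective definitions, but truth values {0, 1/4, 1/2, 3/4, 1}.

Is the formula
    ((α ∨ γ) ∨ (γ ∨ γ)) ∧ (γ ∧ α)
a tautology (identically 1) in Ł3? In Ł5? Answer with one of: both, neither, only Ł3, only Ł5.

In Ł3: at α = 0, γ = 0 the value is 0 — not a tautology.
In Ł5: at α = 0, γ = 0 the value is 0 — not a tautology.

neither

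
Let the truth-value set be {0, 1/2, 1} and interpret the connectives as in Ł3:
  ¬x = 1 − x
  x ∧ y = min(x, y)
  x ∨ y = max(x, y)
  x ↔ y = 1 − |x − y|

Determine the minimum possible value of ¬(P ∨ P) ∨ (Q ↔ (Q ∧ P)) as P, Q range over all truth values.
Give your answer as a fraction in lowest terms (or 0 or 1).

Take P = 1/2, Q = 1:
P ∨ P = 1/2 ∨ 1/2 = 1/2
¬(P ∨ P) = ¬1/2 = 1/2
Q ∧ P = 1 ∧ 1/2 = 1/2
Q ↔ (Q ∧ P) = 1 ↔ 1/2 = 1/2
¬(P ∨ P) ∨ (Q ↔ (Q ∧ P)) = 1/2 ∨ 1/2 = 1/2
No assignment yields a value below 1/2, so this is the minimum.

1/2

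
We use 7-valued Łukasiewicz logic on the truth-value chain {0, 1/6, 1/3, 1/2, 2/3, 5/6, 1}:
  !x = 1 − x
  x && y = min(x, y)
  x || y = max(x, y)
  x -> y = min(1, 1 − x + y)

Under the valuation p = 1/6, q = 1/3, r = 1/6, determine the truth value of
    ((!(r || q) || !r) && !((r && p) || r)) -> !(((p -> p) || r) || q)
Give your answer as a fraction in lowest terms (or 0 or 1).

1/6

r || q = 1/6 || 1/3 = 1/3
!(r || q) = !1/3 = 2/3
!r = !1/6 = 5/6
!(r || q) || !r = 2/3 || 5/6 = 5/6
r && p = 1/6 && 1/6 = 1/6
(r && p) || r = 1/6 || 1/6 = 1/6
!((r && p) || r) = !1/6 = 5/6
(!(r || q) || !r) && !((r && p) || r) = 5/6 && 5/6 = 5/6
p -> p = 1/6 -> 1/6 = 1
(p -> p) || r = 1 || 1/6 = 1
((p -> p) || r) || q = 1 || 1/3 = 1
!(((p -> p) || r) || q) = !1 = 0
((!(r || q) || !r) && !((r && p) || r)) -> !(((p -> p) || r) || q) = 5/6 -> 0 = 1/6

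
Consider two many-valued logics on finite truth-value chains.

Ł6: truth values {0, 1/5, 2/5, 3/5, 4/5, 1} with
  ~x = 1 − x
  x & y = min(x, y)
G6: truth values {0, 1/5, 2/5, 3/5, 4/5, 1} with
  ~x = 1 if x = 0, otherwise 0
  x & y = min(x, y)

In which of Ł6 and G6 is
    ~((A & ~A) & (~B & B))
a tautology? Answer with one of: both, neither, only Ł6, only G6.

In Ł6: at A = 1/5, B = 1/5 the value is 4/5 — not a tautology.
In G6: every assignment gives 1 — tautology.

only G6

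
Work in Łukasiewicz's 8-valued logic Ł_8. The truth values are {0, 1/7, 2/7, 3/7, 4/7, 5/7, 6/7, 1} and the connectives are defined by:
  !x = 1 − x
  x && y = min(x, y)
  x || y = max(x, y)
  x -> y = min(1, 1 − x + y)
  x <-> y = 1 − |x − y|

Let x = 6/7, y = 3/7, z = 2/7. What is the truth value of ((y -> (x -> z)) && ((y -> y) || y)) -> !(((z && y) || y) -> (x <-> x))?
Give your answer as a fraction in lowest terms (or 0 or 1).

0

x -> z = 6/7 -> 2/7 = 3/7
y -> (x -> z) = 3/7 -> 3/7 = 1
y -> y = 3/7 -> 3/7 = 1
(y -> y) || y = 1 || 3/7 = 1
(y -> (x -> z)) && ((y -> y) || y) = 1 && 1 = 1
z && y = 2/7 && 3/7 = 2/7
(z && y) || y = 2/7 || 3/7 = 3/7
x <-> x = 6/7 <-> 6/7 = 1
((z && y) || y) -> (x <-> x) = 3/7 -> 1 = 1
!(((z && y) || y) -> (x <-> x)) = !1 = 0
((y -> (x -> z)) && ((y -> y) || y)) -> !(((z && y) || y) -> (x <-> x)) = 1 -> 0 = 0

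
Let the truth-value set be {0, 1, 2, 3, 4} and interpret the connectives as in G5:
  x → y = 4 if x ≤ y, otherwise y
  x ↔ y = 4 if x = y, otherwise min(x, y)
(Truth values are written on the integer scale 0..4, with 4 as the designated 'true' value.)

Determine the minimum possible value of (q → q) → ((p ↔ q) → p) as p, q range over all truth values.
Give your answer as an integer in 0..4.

0

Take p = 0, q = 0:
q → q = 0 → 0 = 4
p ↔ q = 0 ↔ 0 = 4
(p ↔ q) → p = 4 → 0 = 0
(q → q) → ((p ↔ q) → p) = 4 → 0 = 0
No assignment yields a value below 0, so this is the minimum.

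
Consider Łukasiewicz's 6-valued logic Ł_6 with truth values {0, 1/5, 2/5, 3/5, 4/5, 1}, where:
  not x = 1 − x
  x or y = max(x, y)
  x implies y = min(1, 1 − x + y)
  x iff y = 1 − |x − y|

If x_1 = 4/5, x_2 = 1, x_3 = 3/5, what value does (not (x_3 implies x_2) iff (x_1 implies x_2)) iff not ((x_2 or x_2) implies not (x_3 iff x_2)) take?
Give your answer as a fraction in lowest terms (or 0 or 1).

x_3 implies x_2 = 3/5 implies 1 = 1
not (x_3 implies x_2) = not 1 = 0
x_1 implies x_2 = 4/5 implies 1 = 1
not (x_3 implies x_2) iff (x_1 implies x_2) = 0 iff 1 = 0
x_2 or x_2 = 1 or 1 = 1
x_3 iff x_2 = 3/5 iff 1 = 3/5
not (x_3 iff x_2) = not 3/5 = 2/5
(x_2 or x_2) implies not (x_3 iff x_2) = 1 implies 2/5 = 2/5
not ((x_2 or x_2) implies not (x_3 iff x_2)) = not 2/5 = 3/5
(not (x_3 implies x_2) iff (x_1 implies x_2)) iff not ((x_2 or x_2) implies not (x_3 iff x_2)) = 0 iff 3/5 = 2/5

2/5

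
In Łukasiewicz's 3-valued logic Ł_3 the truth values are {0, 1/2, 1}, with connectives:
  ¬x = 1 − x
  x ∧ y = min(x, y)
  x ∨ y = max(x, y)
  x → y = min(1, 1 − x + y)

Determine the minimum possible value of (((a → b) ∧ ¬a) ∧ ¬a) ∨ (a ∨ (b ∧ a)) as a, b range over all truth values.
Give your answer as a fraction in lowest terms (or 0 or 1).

Take a = 1/2, b = 0:
a → b = 1/2 → 0 = 1/2
¬a = ¬1/2 = 1/2
(a → b) ∧ ¬a = 1/2 ∧ 1/2 = 1/2
¬a = ¬1/2 = 1/2
((a → b) ∧ ¬a) ∧ ¬a = 1/2 ∧ 1/2 = 1/2
b ∧ a = 0 ∧ 1/2 = 0
a ∨ (b ∧ a) = 1/2 ∨ 0 = 1/2
(((a → b) ∧ ¬a) ∧ ¬a) ∨ (a ∨ (b ∧ a)) = 1/2 ∨ 1/2 = 1/2
No assignment yields a value below 1/2, so this is the minimum.

1/2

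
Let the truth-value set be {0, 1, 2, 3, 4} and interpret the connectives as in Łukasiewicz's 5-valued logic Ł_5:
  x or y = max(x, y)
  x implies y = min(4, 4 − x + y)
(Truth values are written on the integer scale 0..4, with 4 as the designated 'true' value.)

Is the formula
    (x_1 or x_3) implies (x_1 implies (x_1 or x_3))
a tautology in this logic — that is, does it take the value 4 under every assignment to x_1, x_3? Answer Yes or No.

Yes

At x_1 = 0, x_3 = 2, for instance:
x_1 or x_3 = 0 or 2 = 2
x_1 implies (x_1 or x_3) = 0 implies 2 = 4
(x_1 or x_3) implies (x_1 implies (x_1 or x_3)) = 2 implies 4 = 4
and checking the remaining 24 assignments likewise gives ≥ 4 in every case.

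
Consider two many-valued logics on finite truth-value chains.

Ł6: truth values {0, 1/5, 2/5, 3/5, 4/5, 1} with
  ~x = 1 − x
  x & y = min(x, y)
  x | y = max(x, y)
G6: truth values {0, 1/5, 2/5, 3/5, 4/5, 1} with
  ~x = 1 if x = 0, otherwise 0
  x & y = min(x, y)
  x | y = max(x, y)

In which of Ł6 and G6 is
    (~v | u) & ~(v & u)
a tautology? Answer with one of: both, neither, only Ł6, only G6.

In Ł6: at u = 0, v = 1/5 the value is 4/5 — not a tautology.
In G6: at u = 0, v = 1/5 the value is 0 — not a tautology.

neither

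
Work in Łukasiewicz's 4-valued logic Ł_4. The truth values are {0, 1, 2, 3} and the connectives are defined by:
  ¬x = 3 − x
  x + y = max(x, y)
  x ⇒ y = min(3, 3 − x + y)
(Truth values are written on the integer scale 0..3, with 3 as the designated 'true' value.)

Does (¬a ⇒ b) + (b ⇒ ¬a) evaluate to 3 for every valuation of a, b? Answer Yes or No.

a = 0, b = 0 ↦ 3
a = 0, b = 1 ↦ 3
a = 0, b = 2 ↦ 3
a = 0, b = 3 ↦ 3
a = 1, b = 0 ↦ 3
a = 1, b = 1 ↦ 3
a = 1, b = 2 ↦ 3
a = 1, b = 3 ↦ 3
a = 2, b = 0 ↦ 3
a = 2, b = 1 ↦ 3
a = 2, b = 2 ↦ 3
a = 2, b = 3 ↦ 3
a = 3, b = 0 ↦ 3
a = 3, b = 1 ↦ 3
a = 3, b = 2 ↦ 3
a = 3, b = 3 ↦ 3
Every assignment gives a value ≥ 3.

Yes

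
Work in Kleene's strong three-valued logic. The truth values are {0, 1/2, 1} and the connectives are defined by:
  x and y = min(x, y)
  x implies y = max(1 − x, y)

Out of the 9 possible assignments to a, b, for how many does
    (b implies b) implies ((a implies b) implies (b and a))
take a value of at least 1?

a = 0, b = 0 ↦ 0  <
a = 0, b = 1/2 ↦ 1/2  <
a = 0, b = 1 ↦ 0  <
a = 1/2, b = 0 ↦ 1/2  <
a = 1/2, b = 1/2 ↦ 1/2  <
a = 1/2, b = 1 ↦ 1/2  <
a = 1, b = 0 ↦ 1  ≥
a = 1, b = 1/2 ↦ 1/2  <
a = 1, b = 1 ↦ 1  ≥
So 2 of the 9 assignments meet the threshold.

2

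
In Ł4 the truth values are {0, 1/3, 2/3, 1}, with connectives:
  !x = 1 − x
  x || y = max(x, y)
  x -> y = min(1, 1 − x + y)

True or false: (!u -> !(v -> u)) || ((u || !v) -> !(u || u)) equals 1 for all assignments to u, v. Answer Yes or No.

No

Counterexample: take u = 1/3, v = 0.
!u = !1/3 = 2/3
v -> u = 0 -> 1/3 = 1
!(v -> u) = !1 = 0
!u -> !(v -> u) = 2/3 -> 0 = 1/3
!v = !0 = 1
u || !v = 1/3 || 1 = 1
u || u = 1/3 || 1/3 = 1/3
!(u || u) = !1/3 = 2/3
(u || !v) -> !(u || u) = 1 -> 2/3 = 2/3
(!u -> !(v -> u)) || ((u || !v) -> !(u || u)) = 1/3 || 2/3 = 2/3
This gives 2/3 ≠ 1.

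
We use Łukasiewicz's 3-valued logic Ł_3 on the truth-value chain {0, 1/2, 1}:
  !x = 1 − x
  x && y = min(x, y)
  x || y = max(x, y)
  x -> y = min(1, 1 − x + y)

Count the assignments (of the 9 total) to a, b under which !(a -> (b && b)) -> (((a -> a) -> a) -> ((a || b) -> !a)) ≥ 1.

7

a = 0, b = 0 ↦ 1  ≥
a = 0, b = 1/2 ↦ 1  ≥
a = 0, b = 1 ↦ 1  ≥
a = 1/2, b = 0 ↦ 1  ≥
a = 1/2, b = 1/2 ↦ 1  ≥
a = 1/2, b = 1 ↦ 1  ≥
a = 1, b = 0 ↦ 0  <
a = 1, b = 1/2 ↦ 1/2  <
a = 1, b = 1 ↦ 1  ≥
So 7 of the 9 assignments meet the threshold.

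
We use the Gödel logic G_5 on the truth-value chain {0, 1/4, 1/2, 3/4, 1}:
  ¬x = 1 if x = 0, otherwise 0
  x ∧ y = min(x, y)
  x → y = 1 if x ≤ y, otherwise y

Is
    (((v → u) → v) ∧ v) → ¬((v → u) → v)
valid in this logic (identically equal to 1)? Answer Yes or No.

No

Counterexample: take u = 0, v = 1/4.
v → u = 1/4 → 0 = 0
(v → u) → v = 0 → 1/4 = 1
((v → u) → v) ∧ v = 1 ∧ 1/4 = 1/4
v → u = 1/4 → 0 = 0
(v → u) → v = 0 → 1/4 = 1
¬((v → u) → v) = ¬1 = 0
(((v → u) → v) ∧ v) → ¬((v → u) → v) = 1/4 → 0 = 0
This gives 0 ≠ 1.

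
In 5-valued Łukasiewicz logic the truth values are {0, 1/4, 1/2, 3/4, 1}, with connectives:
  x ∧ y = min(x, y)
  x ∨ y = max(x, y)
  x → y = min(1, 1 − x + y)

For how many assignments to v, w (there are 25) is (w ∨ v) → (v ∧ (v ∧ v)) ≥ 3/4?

19

value 1: 15 assignments (counts)
value 3/4: 4 assignments (counts)
value 1/2: 3 assignments
value 1/4: 2 assignments
value 0: 1 assignment
So 19 of the 25 assignments meet the threshold.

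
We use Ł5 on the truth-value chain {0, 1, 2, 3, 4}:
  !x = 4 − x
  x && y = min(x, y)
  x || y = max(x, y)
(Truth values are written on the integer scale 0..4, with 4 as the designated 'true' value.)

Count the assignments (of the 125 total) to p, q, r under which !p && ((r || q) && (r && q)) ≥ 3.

value 4: 1 assignment (counts)
value 3: 7 assignments (counts)
value 2: 19 assignments
value 1: 37 assignments
value 0: 61 assignments
So 8 of the 125 assignments meet the threshold.

8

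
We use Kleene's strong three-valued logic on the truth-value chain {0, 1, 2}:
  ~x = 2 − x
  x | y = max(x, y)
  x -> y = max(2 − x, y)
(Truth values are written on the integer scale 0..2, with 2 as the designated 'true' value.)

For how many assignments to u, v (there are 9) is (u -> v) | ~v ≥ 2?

u = 0, v = 0 ↦ 2  ≥
u = 0, v = 1 ↦ 2  ≥
u = 0, v = 2 ↦ 2  ≥
u = 1, v = 0 ↦ 2  ≥
u = 1, v = 1 ↦ 1  <
u = 1, v = 2 ↦ 2  ≥
u = 2, v = 0 ↦ 2  ≥
u = 2, v = 1 ↦ 1  <
u = 2, v = 2 ↦ 2  ≥
So 7 of the 9 assignments meet the threshold.

7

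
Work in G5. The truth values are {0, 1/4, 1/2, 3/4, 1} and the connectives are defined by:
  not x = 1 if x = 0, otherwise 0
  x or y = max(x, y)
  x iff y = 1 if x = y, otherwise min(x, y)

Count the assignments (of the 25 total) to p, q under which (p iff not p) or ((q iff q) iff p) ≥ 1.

5

value 1: 5 assignments (counts)
value 3/4: 5 assignments
value 1/2: 5 assignments
value 1/4: 5 assignments
value 0: 5 assignments
So 5 of the 25 assignments meet the threshold.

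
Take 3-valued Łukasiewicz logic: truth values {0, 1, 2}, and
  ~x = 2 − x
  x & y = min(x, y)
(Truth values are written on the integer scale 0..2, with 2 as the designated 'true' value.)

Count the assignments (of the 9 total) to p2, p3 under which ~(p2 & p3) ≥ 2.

5

p2 = 0, p3 = 0 ↦ 2  ≥
p2 = 0, p3 = 1 ↦ 2  ≥
p2 = 0, p3 = 2 ↦ 2  ≥
p2 = 1, p3 = 0 ↦ 2  ≥
p2 = 1, p3 = 1 ↦ 1  <
p2 = 1, p3 = 2 ↦ 1  <
p2 = 2, p3 = 0 ↦ 2  ≥
p2 = 2, p3 = 1 ↦ 1  <
p2 = 2, p3 = 2 ↦ 0  <
So 5 of the 9 assignments meet the threshold.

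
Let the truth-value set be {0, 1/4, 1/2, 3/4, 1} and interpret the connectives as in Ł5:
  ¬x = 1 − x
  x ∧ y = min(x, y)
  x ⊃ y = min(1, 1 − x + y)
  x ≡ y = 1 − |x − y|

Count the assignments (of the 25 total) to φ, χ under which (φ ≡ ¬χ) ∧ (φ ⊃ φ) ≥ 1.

5

value 1: 5 assignments (counts)
value 3/4: 8 assignments
value 1/2: 6 assignments
value 1/4: 4 assignments
value 0: 2 assignments
So 5 of the 25 assignments meet the threshold.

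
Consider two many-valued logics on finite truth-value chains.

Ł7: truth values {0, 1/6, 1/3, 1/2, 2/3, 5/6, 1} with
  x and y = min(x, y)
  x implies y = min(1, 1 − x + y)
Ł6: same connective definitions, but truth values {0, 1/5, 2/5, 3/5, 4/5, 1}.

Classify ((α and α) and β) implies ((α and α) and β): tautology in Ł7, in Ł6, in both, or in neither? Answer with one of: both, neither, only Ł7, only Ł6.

In Ł7: every assignment gives 1 — tautology.
In Ł6: every assignment gives 1 — tautology.

both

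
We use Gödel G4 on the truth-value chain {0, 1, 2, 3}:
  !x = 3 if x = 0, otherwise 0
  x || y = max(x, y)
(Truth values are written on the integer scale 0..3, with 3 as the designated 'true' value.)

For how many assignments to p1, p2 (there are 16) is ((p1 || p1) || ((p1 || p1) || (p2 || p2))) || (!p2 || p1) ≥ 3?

p1 = 0, p2 = 0 ↦ 3  ≥
p1 = 0, p2 = 1 ↦ 1  <
p1 = 0, p2 = 2 ↦ 2  <
p1 = 0, p2 = 3 ↦ 3  ≥
p1 = 1, p2 = 0 ↦ 3  ≥
p1 = 1, p2 = 1 ↦ 1  <
p1 = 1, p2 = 2 ↦ 2  <
p1 = 1, p2 = 3 ↦ 3  ≥
p1 = 2, p2 = 0 ↦ 3  ≥
p1 = 2, p2 = 1 ↦ 2  <
p1 = 2, p2 = 2 ↦ 2  <
p1 = 2, p2 = 3 ↦ 3  ≥
p1 = 3, p2 = 0 ↦ 3  ≥
p1 = 3, p2 = 1 ↦ 3  ≥
p1 = 3, p2 = 2 ↦ 3  ≥
p1 = 3, p2 = 3 ↦ 3  ≥
So 10 of the 16 assignments meet the threshold.

10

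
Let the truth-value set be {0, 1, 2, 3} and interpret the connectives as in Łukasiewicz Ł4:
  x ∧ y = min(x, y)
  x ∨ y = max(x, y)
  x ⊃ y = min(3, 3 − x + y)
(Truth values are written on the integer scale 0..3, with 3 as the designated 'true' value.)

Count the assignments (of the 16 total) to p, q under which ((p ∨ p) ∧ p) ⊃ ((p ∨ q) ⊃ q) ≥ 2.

p = 0, q = 0 ↦ 3  ≥
p = 0, q = 1 ↦ 3  ≥
p = 0, q = 2 ↦ 3  ≥
p = 0, q = 3 ↦ 3  ≥
p = 1, q = 0 ↦ 3  ≥
p = 1, q = 1 ↦ 3  ≥
p = 1, q = 2 ↦ 3  ≥
p = 1, q = 3 ↦ 3  ≥
p = 2, q = 0 ↦ 2  ≥
p = 2, q = 1 ↦ 3  ≥
p = 2, q = 2 ↦ 3  ≥
p = 2, q = 3 ↦ 3  ≥
p = 3, q = 0 ↦ 0  <
p = 3, q = 1 ↦ 1  <
p = 3, q = 2 ↦ 2  ≥
p = 3, q = 3 ↦ 3  ≥
So 14 of the 16 assignments meet the threshold.

14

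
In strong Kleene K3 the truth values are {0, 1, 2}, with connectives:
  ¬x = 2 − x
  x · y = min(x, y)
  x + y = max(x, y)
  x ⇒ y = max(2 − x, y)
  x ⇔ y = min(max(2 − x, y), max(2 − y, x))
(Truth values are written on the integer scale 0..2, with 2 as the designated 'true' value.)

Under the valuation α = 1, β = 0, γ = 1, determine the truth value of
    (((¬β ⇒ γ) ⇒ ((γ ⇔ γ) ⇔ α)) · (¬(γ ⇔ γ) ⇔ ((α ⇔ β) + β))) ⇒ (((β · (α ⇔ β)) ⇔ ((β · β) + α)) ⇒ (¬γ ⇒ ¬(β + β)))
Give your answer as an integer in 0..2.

¬β = ¬0 = 2
¬β ⇒ γ = 2 ⇒ 1 = 1
γ ⇔ γ = 1 ⇔ 1 = 1
(γ ⇔ γ) ⇔ α = 1 ⇔ 1 = 1
(¬β ⇒ γ) ⇒ ((γ ⇔ γ) ⇔ α) = 1 ⇒ 1 = 1
γ ⇔ γ = 1 ⇔ 1 = 1
¬(γ ⇔ γ) = ¬1 = 1
α ⇔ β = 1 ⇔ 0 = 1
(α ⇔ β) + β = 1 + 0 = 1
¬(γ ⇔ γ) ⇔ ((α ⇔ β) + β) = 1 ⇔ 1 = 1
((¬β ⇒ γ) ⇒ ((γ ⇔ γ) ⇔ α)) · (¬(γ ⇔ γ) ⇔ ((α ⇔ β) + β)) = 1 · 1 = 1
α ⇔ β = 1 ⇔ 0 = 1
β · (α ⇔ β) = 0 · 1 = 0
β · β = 0 · 0 = 0
(β · β) + α = 0 + 1 = 1
(β · (α ⇔ β)) ⇔ ((β · β) + α) = 0 ⇔ 1 = 1
¬γ = ¬1 = 1
β + β = 0 + 0 = 0
¬(β + β) = ¬0 = 2
¬γ ⇒ ¬(β + β) = 1 ⇒ 2 = 2
((β · (α ⇔ β)) ⇔ ((β · β) + α)) ⇒ (¬γ ⇒ ¬(β + β)) = 1 ⇒ 2 = 2
(((¬β ⇒ γ) ⇒ ((γ ⇔ γ) ⇔ α)) · (¬(γ ⇔ γ) ⇔ ((α ⇔ β) + β))) ⇒ (((β · (α ⇔ β)) ⇔ ((β · β) + α)) ⇒ (¬γ ⇒ ¬(β + β))) = 1 ⇒ 2 = 2

2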